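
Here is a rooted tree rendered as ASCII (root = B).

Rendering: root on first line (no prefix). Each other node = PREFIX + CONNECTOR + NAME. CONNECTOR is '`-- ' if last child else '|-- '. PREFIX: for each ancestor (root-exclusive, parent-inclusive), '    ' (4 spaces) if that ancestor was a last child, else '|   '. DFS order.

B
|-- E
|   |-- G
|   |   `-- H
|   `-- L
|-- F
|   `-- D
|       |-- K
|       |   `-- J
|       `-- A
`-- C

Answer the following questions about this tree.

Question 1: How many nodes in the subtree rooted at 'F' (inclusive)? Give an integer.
Answer: 5

Derivation:
Subtree rooted at F contains: A, D, F, J, K
Count = 5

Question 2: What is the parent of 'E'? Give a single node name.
Answer: B

Derivation:
Scan adjacency: E appears as child of B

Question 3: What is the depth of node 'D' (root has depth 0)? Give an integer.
Path from root to D: B -> F -> D
Depth = number of edges = 2

Answer: 2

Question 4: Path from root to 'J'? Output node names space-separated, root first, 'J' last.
Walk down from root: B -> F -> D -> K -> J

Answer: B F D K J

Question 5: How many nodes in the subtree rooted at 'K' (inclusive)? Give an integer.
Subtree rooted at K contains: J, K
Count = 2

Answer: 2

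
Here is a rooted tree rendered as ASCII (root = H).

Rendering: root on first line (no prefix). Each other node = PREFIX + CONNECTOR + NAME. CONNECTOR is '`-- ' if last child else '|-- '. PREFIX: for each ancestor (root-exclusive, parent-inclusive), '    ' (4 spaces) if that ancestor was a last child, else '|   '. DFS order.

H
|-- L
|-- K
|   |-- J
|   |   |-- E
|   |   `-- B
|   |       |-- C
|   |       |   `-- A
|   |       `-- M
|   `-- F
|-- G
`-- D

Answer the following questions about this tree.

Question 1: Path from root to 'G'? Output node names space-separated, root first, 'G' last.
Walk down from root: H -> G

Answer: H G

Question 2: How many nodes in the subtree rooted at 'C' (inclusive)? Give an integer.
Subtree rooted at C contains: A, C
Count = 2

Answer: 2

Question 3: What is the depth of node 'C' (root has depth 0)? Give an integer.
Path from root to C: H -> K -> J -> B -> C
Depth = number of edges = 4

Answer: 4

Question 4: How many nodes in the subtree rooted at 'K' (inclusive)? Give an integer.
Subtree rooted at K contains: A, B, C, E, F, J, K, M
Count = 8

Answer: 8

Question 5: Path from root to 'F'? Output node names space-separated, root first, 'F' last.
Walk down from root: H -> K -> F

Answer: H K F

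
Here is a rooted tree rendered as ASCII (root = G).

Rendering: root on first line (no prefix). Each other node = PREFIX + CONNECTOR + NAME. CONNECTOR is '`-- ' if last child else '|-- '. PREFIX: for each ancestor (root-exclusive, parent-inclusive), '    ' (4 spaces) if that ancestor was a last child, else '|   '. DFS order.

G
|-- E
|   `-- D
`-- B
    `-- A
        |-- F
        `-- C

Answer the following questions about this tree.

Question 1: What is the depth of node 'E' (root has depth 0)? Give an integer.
Path from root to E: G -> E
Depth = number of edges = 1

Answer: 1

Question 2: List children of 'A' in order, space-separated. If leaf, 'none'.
Answer: F C

Derivation:
Node A's children (from adjacency): F, C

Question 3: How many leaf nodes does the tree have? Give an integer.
Leaves (nodes with no children): C, D, F

Answer: 3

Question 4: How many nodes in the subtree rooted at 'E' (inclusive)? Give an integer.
Subtree rooted at E contains: D, E
Count = 2

Answer: 2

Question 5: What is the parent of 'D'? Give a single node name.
Answer: E

Derivation:
Scan adjacency: D appears as child of E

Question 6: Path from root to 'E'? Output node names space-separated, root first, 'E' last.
Answer: G E

Derivation:
Walk down from root: G -> E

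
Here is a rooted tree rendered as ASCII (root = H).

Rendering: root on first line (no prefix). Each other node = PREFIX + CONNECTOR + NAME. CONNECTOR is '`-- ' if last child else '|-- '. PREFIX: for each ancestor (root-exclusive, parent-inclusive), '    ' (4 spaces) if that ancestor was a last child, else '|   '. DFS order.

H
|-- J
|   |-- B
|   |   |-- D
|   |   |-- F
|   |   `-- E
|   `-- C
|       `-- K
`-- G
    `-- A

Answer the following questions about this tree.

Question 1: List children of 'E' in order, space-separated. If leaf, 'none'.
Node E's children (from adjacency): (leaf)

Answer: none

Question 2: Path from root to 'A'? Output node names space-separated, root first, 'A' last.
Answer: H G A

Derivation:
Walk down from root: H -> G -> A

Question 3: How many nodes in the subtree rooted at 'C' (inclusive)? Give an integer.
Subtree rooted at C contains: C, K
Count = 2

Answer: 2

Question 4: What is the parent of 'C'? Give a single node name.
Scan adjacency: C appears as child of J

Answer: J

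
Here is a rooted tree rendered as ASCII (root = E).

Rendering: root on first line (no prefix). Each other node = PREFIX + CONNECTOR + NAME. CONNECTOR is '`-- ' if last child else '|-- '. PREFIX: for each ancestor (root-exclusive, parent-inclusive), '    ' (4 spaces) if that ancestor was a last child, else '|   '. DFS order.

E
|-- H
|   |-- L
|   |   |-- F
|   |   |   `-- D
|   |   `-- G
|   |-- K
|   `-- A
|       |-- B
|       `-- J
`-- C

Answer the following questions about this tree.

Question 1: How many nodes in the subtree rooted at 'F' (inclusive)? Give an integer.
Answer: 2

Derivation:
Subtree rooted at F contains: D, F
Count = 2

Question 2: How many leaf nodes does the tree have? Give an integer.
Leaves (nodes with no children): B, C, D, G, J, K

Answer: 6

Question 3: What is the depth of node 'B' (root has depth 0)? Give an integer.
Path from root to B: E -> H -> A -> B
Depth = number of edges = 3

Answer: 3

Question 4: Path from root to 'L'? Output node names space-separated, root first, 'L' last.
Answer: E H L

Derivation:
Walk down from root: E -> H -> L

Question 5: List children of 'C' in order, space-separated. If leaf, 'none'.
Node C's children (from adjacency): (leaf)

Answer: none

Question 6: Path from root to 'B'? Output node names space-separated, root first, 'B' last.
Walk down from root: E -> H -> A -> B

Answer: E H A B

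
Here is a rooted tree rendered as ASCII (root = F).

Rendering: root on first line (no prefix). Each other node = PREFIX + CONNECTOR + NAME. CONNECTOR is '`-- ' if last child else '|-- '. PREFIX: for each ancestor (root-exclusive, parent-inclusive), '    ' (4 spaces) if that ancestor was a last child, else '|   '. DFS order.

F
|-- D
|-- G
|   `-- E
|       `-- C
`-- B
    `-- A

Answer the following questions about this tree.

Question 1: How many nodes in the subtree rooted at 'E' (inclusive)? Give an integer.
Subtree rooted at E contains: C, E
Count = 2

Answer: 2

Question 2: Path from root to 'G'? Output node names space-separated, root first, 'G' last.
Answer: F G

Derivation:
Walk down from root: F -> G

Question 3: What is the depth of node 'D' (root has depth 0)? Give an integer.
Path from root to D: F -> D
Depth = number of edges = 1

Answer: 1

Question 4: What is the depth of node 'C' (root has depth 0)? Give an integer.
Answer: 3

Derivation:
Path from root to C: F -> G -> E -> C
Depth = number of edges = 3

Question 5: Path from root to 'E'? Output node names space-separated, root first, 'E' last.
Walk down from root: F -> G -> E

Answer: F G E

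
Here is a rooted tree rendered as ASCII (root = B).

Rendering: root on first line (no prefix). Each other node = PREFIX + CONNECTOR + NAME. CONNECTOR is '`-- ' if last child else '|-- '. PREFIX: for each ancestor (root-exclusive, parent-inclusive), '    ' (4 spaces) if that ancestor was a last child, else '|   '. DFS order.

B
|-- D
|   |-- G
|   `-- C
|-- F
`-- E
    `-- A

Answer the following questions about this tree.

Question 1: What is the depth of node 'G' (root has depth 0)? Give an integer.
Answer: 2

Derivation:
Path from root to G: B -> D -> G
Depth = number of edges = 2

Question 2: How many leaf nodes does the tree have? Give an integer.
Answer: 4

Derivation:
Leaves (nodes with no children): A, C, F, G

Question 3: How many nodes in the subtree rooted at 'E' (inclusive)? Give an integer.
Answer: 2

Derivation:
Subtree rooted at E contains: A, E
Count = 2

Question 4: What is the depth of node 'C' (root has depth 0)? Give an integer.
Path from root to C: B -> D -> C
Depth = number of edges = 2

Answer: 2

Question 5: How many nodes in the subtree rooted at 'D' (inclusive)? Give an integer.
Subtree rooted at D contains: C, D, G
Count = 3

Answer: 3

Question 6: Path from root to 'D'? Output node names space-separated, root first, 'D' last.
Answer: B D

Derivation:
Walk down from root: B -> D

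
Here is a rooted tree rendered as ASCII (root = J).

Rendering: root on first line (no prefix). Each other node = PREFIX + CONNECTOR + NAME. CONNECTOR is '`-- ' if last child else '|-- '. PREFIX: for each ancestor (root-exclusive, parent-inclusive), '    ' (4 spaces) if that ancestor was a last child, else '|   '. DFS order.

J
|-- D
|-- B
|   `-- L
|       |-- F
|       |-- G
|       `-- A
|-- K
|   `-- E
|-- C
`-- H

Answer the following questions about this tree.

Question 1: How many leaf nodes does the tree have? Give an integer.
Leaves (nodes with no children): A, C, D, E, F, G, H

Answer: 7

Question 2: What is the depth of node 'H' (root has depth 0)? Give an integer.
Answer: 1

Derivation:
Path from root to H: J -> H
Depth = number of edges = 1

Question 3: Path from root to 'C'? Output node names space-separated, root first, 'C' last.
Walk down from root: J -> C

Answer: J C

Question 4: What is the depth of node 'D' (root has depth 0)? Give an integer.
Answer: 1

Derivation:
Path from root to D: J -> D
Depth = number of edges = 1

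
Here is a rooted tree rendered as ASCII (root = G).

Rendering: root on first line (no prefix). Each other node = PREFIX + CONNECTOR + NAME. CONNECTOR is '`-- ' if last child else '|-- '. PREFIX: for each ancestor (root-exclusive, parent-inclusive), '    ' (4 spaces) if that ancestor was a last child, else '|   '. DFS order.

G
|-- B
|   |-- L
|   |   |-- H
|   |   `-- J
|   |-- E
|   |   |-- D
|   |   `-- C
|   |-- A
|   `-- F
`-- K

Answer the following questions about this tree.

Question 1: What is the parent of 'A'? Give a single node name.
Answer: B

Derivation:
Scan adjacency: A appears as child of B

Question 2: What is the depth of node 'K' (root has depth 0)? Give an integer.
Answer: 1

Derivation:
Path from root to K: G -> K
Depth = number of edges = 1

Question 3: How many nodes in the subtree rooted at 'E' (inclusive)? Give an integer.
Answer: 3

Derivation:
Subtree rooted at E contains: C, D, E
Count = 3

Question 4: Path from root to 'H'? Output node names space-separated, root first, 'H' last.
Walk down from root: G -> B -> L -> H

Answer: G B L H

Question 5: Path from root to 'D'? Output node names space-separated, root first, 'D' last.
Walk down from root: G -> B -> E -> D

Answer: G B E D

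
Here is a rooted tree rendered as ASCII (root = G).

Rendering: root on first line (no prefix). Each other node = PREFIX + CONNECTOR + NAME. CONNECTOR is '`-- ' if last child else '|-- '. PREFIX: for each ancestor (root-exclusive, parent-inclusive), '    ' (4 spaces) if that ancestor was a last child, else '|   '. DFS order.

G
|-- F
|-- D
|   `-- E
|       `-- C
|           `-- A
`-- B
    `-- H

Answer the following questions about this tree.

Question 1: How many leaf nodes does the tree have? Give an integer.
Answer: 3

Derivation:
Leaves (nodes with no children): A, F, H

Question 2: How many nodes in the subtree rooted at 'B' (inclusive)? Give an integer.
Answer: 2

Derivation:
Subtree rooted at B contains: B, H
Count = 2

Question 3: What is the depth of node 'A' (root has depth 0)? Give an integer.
Answer: 4

Derivation:
Path from root to A: G -> D -> E -> C -> A
Depth = number of edges = 4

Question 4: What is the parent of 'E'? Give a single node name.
Scan adjacency: E appears as child of D

Answer: D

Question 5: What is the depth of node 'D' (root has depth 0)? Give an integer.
Path from root to D: G -> D
Depth = number of edges = 1

Answer: 1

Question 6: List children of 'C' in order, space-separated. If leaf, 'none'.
Answer: A

Derivation:
Node C's children (from adjacency): A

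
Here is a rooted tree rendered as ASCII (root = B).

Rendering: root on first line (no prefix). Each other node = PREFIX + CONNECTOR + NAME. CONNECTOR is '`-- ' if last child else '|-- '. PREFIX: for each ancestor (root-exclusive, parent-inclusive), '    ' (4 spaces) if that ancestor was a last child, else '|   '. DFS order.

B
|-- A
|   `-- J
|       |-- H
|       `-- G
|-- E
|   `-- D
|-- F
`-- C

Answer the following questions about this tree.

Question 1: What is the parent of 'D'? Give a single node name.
Scan adjacency: D appears as child of E

Answer: E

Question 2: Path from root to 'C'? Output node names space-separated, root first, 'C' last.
Answer: B C

Derivation:
Walk down from root: B -> C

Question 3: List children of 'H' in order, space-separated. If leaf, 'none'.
Answer: none

Derivation:
Node H's children (from adjacency): (leaf)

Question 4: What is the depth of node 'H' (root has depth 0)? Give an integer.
Answer: 3

Derivation:
Path from root to H: B -> A -> J -> H
Depth = number of edges = 3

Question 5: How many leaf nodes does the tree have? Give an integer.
Answer: 5

Derivation:
Leaves (nodes with no children): C, D, F, G, H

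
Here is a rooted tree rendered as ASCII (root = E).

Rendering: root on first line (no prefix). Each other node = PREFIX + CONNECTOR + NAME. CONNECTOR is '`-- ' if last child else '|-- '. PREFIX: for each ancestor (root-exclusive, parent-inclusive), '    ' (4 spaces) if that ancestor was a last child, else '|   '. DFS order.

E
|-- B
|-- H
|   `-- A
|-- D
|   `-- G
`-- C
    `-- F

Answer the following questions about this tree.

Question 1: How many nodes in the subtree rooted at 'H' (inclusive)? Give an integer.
Answer: 2

Derivation:
Subtree rooted at H contains: A, H
Count = 2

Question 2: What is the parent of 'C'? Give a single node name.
Scan adjacency: C appears as child of E

Answer: E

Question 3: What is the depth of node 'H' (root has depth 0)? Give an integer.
Answer: 1

Derivation:
Path from root to H: E -> H
Depth = number of edges = 1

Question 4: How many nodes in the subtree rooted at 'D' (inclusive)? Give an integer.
Subtree rooted at D contains: D, G
Count = 2

Answer: 2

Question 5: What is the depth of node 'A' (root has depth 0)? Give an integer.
Answer: 2

Derivation:
Path from root to A: E -> H -> A
Depth = number of edges = 2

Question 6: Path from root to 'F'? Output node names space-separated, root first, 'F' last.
Answer: E C F

Derivation:
Walk down from root: E -> C -> F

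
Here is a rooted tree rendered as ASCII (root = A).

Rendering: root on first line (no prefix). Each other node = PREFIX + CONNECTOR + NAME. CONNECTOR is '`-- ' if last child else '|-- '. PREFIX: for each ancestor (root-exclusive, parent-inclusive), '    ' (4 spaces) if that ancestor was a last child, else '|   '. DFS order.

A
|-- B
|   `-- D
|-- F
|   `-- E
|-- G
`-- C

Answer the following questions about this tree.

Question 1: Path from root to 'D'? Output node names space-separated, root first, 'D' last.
Walk down from root: A -> B -> D

Answer: A B D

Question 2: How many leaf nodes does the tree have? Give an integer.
Leaves (nodes with no children): C, D, E, G

Answer: 4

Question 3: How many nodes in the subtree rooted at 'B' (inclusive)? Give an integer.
Subtree rooted at B contains: B, D
Count = 2

Answer: 2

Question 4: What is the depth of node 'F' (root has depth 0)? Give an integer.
Path from root to F: A -> F
Depth = number of edges = 1

Answer: 1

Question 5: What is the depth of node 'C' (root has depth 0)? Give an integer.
Answer: 1

Derivation:
Path from root to C: A -> C
Depth = number of edges = 1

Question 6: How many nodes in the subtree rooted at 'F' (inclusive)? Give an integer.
Answer: 2

Derivation:
Subtree rooted at F contains: E, F
Count = 2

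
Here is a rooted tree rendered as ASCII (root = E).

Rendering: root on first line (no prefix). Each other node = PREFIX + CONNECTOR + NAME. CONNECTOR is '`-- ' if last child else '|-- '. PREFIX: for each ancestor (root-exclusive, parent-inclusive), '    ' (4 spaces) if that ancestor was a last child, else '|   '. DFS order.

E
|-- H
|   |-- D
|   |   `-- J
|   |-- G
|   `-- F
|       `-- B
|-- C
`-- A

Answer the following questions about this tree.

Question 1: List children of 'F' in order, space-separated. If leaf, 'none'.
Answer: B

Derivation:
Node F's children (from adjacency): B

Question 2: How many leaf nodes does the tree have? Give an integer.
Answer: 5

Derivation:
Leaves (nodes with no children): A, B, C, G, J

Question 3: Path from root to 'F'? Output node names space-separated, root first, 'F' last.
Answer: E H F

Derivation:
Walk down from root: E -> H -> F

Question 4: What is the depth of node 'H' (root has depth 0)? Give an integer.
Path from root to H: E -> H
Depth = number of edges = 1

Answer: 1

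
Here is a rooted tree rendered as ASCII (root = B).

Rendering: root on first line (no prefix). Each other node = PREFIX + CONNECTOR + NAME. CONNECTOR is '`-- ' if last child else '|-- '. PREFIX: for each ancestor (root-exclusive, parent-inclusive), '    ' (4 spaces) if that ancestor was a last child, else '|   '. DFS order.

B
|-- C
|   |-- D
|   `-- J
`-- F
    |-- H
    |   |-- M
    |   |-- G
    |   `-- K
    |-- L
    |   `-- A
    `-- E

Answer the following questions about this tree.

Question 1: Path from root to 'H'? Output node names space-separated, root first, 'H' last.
Answer: B F H

Derivation:
Walk down from root: B -> F -> H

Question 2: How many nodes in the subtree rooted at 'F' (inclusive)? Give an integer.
Answer: 8

Derivation:
Subtree rooted at F contains: A, E, F, G, H, K, L, M
Count = 8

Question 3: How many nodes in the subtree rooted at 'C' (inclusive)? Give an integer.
Answer: 3

Derivation:
Subtree rooted at C contains: C, D, J
Count = 3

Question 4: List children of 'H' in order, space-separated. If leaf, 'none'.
Node H's children (from adjacency): M, G, K

Answer: M G K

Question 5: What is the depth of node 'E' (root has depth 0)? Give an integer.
Answer: 2

Derivation:
Path from root to E: B -> F -> E
Depth = number of edges = 2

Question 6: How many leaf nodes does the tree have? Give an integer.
Answer: 7

Derivation:
Leaves (nodes with no children): A, D, E, G, J, K, M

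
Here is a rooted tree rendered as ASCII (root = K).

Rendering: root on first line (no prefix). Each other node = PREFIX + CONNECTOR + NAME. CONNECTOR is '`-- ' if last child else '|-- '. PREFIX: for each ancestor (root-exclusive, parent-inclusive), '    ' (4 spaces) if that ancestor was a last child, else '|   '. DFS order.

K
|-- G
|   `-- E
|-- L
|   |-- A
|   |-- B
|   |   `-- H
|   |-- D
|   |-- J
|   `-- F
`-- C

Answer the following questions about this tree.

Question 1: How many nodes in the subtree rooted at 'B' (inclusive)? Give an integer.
Subtree rooted at B contains: B, H
Count = 2

Answer: 2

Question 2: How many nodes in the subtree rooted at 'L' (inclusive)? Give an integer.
Subtree rooted at L contains: A, B, D, F, H, J, L
Count = 7

Answer: 7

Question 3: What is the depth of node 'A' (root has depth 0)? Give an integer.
Answer: 2

Derivation:
Path from root to A: K -> L -> A
Depth = number of edges = 2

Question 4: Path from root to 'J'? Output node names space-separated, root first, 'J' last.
Walk down from root: K -> L -> J

Answer: K L J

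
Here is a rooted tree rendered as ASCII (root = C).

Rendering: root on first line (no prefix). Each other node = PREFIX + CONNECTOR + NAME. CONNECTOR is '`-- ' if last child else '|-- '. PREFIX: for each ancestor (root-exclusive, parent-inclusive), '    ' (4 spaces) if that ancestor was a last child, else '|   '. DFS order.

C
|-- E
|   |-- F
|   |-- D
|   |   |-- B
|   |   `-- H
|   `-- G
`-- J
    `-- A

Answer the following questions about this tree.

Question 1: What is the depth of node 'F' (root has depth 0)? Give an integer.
Answer: 2

Derivation:
Path from root to F: C -> E -> F
Depth = number of edges = 2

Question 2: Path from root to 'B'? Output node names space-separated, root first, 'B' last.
Walk down from root: C -> E -> D -> B

Answer: C E D B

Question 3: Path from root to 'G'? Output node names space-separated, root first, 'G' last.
Walk down from root: C -> E -> G

Answer: C E G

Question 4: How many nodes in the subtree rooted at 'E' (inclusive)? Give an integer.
Subtree rooted at E contains: B, D, E, F, G, H
Count = 6

Answer: 6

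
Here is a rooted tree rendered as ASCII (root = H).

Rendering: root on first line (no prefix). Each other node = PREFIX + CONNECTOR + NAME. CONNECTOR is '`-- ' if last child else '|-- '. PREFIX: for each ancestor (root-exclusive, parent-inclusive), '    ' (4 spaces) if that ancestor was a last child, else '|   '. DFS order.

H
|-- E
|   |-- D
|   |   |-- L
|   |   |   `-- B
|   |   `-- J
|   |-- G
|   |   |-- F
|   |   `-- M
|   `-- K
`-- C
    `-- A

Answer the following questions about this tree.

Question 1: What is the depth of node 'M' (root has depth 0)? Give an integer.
Path from root to M: H -> E -> G -> M
Depth = number of edges = 3

Answer: 3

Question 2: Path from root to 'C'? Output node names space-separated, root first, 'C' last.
Walk down from root: H -> C

Answer: H C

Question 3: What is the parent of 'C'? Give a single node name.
Answer: H

Derivation:
Scan adjacency: C appears as child of H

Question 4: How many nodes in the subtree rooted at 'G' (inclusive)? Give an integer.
Subtree rooted at G contains: F, G, M
Count = 3

Answer: 3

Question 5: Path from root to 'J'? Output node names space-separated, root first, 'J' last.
Walk down from root: H -> E -> D -> J

Answer: H E D J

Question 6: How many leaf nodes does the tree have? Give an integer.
Answer: 6

Derivation:
Leaves (nodes with no children): A, B, F, J, K, M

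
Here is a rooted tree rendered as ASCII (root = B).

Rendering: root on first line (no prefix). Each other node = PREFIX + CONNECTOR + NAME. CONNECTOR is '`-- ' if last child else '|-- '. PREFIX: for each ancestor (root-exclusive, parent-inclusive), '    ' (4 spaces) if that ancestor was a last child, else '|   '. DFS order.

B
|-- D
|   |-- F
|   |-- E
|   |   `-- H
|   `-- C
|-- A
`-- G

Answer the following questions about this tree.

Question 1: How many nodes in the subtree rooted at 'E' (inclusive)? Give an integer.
Subtree rooted at E contains: E, H
Count = 2

Answer: 2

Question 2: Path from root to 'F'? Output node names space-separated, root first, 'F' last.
Answer: B D F

Derivation:
Walk down from root: B -> D -> F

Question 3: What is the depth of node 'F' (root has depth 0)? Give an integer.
Answer: 2

Derivation:
Path from root to F: B -> D -> F
Depth = number of edges = 2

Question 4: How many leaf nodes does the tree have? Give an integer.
Leaves (nodes with no children): A, C, F, G, H

Answer: 5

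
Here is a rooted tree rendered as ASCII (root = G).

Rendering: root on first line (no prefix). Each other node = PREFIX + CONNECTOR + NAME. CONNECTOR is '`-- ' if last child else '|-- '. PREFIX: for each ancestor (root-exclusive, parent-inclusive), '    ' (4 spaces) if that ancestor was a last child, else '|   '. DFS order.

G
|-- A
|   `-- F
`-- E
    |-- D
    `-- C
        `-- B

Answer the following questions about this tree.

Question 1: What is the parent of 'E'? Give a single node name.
Scan adjacency: E appears as child of G

Answer: G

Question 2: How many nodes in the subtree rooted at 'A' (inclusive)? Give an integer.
Answer: 2

Derivation:
Subtree rooted at A contains: A, F
Count = 2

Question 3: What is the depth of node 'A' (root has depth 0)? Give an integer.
Answer: 1

Derivation:
Path from root to A: G -> A
Depth = number of edges = 1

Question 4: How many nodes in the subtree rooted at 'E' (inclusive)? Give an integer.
Answer: 4

Derivation:
Subtree rooted at E contains: B, C, D, E
Count = 4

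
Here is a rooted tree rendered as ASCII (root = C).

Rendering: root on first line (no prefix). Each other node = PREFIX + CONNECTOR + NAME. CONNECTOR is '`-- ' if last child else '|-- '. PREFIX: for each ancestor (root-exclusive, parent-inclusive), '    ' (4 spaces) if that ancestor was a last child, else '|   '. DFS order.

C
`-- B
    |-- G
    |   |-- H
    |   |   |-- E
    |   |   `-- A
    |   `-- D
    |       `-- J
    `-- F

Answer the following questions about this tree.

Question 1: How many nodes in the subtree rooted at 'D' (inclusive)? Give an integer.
Answer: 2

Derivation:
Subtree rooted at D contains: D, J
Count = 2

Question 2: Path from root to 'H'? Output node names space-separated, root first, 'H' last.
Answer: C B G H

Derivation:
Walk down from root: C -> B -> G -> H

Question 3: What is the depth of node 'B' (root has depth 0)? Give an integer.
Path from root to B: C -> B
Depth = number of edges = 1

Answer: 1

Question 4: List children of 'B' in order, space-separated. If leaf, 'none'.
Node B's children (from adjacency): G, F

Answer: G F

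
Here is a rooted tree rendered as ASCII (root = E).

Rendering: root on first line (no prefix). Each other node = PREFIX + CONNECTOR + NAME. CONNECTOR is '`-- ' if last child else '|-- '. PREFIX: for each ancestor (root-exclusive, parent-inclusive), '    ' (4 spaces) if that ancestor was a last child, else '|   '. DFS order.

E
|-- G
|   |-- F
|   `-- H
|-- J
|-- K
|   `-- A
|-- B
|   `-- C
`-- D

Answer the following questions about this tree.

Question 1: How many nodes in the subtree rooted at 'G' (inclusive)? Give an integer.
Answer: 3

Derivation:
Subtree rooted at G contains: F, G, H
Count = 3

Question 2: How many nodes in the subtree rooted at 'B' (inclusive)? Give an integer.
Subtree rooted at B contains: B, C
Count = 2

Answer: 2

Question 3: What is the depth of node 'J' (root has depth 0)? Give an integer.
Answer: 1

Derivation:
Path from root to J: E -> J
Depth = number of edges = 1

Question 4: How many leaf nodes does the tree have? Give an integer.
Answer: 6

Derivation:
Leaves (nodes with no children): A, C, D, F, H, J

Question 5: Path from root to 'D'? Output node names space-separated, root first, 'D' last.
Answer: E D

Derivation:
Walk down from root: E -> D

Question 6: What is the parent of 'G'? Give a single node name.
Scan adjacency: G appears as child of E

Answer: E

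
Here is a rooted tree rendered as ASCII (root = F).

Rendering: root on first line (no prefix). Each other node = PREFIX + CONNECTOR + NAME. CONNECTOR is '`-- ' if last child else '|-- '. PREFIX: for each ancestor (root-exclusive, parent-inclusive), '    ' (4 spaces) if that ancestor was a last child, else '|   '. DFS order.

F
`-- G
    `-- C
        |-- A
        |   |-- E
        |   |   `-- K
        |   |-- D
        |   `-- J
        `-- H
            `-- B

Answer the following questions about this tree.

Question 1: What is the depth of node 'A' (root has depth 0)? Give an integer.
Path from root to A: F -> G -> C -> A
Depth = number of edges = 3

Answer: 3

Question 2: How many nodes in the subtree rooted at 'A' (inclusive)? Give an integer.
Subtree rooted at A contains: A, D, E, J, K
Count = 5

Answer: 5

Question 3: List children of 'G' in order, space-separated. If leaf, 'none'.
Node G's children (from adjacency): C

Answer: C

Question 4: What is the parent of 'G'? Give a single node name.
Scan adjacency: G appears as child of F

Answer: F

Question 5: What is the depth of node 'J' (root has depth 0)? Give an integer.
Answer: 4

Derivation:
Path from root to J: F -> G -> C -> A -> J
Depth = number of edges = 4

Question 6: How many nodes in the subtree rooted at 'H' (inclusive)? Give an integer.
Subtree rooted at H contains: B, H
Count = 2

Answer: 2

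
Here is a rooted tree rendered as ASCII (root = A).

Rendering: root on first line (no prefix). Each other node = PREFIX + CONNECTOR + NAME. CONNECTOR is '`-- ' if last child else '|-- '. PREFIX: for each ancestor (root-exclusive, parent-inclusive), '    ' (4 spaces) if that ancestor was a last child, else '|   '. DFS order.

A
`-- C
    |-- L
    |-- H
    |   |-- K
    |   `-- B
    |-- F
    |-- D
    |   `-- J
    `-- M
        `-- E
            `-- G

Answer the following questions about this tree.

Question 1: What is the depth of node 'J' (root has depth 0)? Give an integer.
Path from root to J: A -> C -> D -> J
Depth = number of edges = 3

Answer: 3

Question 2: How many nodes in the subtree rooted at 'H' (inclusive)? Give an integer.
Answer: 3

Derivation:
Subtree rooted at H contains: B, H, K
Count = 3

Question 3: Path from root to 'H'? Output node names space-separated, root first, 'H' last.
Answer: A C H

Derivation:
Walk down from root: A -> C -> H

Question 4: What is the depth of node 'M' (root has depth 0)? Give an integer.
Answer: 2

Derivation:
Path from root to M: A -> C -> M
Depth = number of edges = 2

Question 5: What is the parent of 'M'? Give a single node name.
Scan adjacency: M appears as child of C

Answer: C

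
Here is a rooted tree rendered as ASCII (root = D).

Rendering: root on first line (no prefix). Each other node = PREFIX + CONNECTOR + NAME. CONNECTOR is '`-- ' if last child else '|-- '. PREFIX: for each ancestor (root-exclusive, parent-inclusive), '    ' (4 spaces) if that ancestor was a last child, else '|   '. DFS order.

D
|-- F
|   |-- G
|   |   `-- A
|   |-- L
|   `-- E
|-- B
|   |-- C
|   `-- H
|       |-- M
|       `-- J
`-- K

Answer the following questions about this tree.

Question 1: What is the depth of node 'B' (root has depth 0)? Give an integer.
Answer: 1

Derivation:
Path from root to B: D -> B
Depth = number of edges = 1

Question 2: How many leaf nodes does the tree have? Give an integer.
Leaves (nodes with no children): A, C, E, J, K, L, M

Answer: 7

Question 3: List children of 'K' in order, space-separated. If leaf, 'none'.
Answer: none

Derivation:
Node K's children (from adjacency): (leaf)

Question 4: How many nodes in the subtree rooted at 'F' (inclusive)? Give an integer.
Answer: 5

Derivation:
Subtree rooted at F contains: A, E, F, G, L
Count = 5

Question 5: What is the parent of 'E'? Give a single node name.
Answer: F

Derivation:
Scan adjacency: E appears as child of F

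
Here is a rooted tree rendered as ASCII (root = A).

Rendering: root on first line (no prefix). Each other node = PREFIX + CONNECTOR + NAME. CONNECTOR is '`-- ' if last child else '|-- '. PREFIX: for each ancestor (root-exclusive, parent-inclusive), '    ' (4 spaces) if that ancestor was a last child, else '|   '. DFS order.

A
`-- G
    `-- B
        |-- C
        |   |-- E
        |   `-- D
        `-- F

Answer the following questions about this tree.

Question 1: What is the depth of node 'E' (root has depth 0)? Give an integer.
Path from root to E: A -> G -> B -> C -> E
Depth = number of edges = 4

Answer: 4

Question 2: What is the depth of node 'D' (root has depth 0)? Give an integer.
Path from root to D: A -> G -> B -> C -> D
Depth = number of edges = 4

Answer: 4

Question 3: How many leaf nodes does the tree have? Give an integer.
Answer: 3

Derivation:
Leaves (nodes with no children): D, E, F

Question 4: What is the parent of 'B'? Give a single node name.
Answer: G

Derivation:
Scan adjacency: B appears as child of G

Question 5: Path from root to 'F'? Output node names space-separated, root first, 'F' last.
Answer: A G B F

Derivation:
Walk down from root: A -> G -> B -> F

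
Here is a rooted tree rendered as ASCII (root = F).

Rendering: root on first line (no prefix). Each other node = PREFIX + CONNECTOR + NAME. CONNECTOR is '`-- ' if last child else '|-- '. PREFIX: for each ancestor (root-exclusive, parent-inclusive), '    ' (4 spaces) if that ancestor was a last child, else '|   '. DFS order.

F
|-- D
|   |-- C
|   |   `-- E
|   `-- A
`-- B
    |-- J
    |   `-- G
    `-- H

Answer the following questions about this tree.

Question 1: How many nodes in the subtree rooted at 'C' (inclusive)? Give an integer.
Answer: 2

Derivation:
Subtree rooted at C contains: C, E
Count = 2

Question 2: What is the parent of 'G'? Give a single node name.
Scan adjacency: G appears as child of J

Answer: J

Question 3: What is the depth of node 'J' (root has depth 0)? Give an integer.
Answer: 2

Derivation:
Path from root to J: F -> B -> J
Depth = number of edges = 2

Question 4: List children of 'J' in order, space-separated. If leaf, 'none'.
Node J's children (from adjacency): G

Answer: G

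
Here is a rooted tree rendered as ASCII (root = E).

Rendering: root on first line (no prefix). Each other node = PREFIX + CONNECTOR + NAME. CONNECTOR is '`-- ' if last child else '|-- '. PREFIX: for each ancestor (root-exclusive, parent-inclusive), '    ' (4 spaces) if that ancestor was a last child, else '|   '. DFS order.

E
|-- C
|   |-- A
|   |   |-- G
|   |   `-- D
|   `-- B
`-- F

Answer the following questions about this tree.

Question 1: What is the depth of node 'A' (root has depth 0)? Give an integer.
Path from root to A: E -> C -> A
Depth = number of edges = 2

Answer: 2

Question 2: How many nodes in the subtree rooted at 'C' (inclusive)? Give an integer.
Subtree rooted at C contains: A, B, C, D, G
Count = 5

Answer: 5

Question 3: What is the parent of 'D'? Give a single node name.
Answer: A

Derivation:
Scan adjacency: D appears as child of A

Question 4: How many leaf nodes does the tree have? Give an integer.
Leaves (nodes with no children): B, D, F, G

Answer: 4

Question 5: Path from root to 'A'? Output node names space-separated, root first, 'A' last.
Answer: E C A

Derivation:
Walk down from root: E -> C -> A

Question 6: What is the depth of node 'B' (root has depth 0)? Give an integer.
Path from root to B: E -> C -> B
Depth = number of edges = 2

Answer: 2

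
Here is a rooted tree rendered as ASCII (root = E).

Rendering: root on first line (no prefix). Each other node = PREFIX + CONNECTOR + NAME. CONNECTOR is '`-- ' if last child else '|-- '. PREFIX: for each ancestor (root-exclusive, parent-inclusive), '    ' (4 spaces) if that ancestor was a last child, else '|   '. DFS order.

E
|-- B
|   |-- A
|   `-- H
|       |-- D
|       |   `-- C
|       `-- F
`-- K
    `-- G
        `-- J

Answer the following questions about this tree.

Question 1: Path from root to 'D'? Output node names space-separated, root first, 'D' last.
Answer: E B H D

Derivation:
Walk down from root: E -> B -> H -> D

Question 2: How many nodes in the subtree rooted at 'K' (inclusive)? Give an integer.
Answer: 3

Derivation:
Subtree rooted at K contains: G, J, K
Count = 3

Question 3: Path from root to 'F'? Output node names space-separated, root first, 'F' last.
Answer: E B H F

Derivation:
Walk down from root: E -> B -> H -> F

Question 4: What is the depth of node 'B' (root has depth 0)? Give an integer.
Answer: 1

Derivation:
Path from root to B: E -> B
Depth = number of edges = 1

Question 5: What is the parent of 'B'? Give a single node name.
Scan adjacency: B appears as child of E

Answer: E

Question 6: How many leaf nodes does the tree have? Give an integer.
Leaves (nodes with no children): A, C, F, J

Answer: 4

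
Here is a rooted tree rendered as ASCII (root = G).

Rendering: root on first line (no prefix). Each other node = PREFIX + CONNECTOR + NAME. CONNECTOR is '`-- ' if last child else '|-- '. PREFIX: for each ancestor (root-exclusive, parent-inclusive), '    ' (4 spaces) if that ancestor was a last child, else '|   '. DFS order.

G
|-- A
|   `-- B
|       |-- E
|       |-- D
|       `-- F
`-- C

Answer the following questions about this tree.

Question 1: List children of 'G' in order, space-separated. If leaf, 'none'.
Node G's children (from adjacency): A, C

Answer: A C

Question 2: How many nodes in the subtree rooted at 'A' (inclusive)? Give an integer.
Answer: 5

Derivation:
Subtree rooted at A contains: A, B, D, E, F
Count = 5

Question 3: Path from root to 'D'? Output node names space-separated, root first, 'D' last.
Walk down from root: G -> A -> B -> D

Answer: G A B D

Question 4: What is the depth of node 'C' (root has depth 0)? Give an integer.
Path from root to C: G -> C
Depth = number of edges = 1

Answer: 1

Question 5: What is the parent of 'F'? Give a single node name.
Answer: B

Derivation:
Scan adjacency: F appears as child of B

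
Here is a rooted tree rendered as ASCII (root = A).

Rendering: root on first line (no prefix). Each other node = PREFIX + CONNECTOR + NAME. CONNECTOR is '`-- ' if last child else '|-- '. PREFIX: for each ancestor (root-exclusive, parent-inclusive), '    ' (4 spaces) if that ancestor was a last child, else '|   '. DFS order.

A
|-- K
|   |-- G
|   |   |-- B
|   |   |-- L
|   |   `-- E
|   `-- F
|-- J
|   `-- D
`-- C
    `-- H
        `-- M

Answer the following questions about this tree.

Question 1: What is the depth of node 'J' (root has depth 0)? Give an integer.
Answer: 1

Derivation:
Path from root to J: A -> J
Depth = number of edges = 1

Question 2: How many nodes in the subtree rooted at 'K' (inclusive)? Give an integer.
Answer: 6

Derivation:
Subtree rooted at K contains: B, E, F, G, K, L
Count = 6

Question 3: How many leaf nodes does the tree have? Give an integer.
Answer: 6

Derivation:
Leaves (nodes with no children): B, D, E, F, L, M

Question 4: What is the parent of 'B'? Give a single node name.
Answer: G

Derivation:
Scan adjacency: B appears as child of G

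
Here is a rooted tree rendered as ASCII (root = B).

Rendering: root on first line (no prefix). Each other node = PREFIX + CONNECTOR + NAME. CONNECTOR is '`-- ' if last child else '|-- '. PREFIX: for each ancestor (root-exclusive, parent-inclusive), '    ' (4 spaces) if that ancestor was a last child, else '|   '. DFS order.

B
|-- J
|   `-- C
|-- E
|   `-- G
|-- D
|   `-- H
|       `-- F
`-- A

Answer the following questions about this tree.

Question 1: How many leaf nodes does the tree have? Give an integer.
Leaves (nodes with no children): A, C, F, G

Answer: 4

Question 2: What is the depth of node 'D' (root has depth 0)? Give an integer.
Path from root to D: B -> D
Depth = number of edges = 1

Answer: 1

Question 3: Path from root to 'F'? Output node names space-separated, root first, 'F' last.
Walk down from root: B -> D -> H -> F

Answer: B D H F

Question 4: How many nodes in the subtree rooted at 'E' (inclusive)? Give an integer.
Subtree rooted at E contains: E, G
Count = 2

Answer: 2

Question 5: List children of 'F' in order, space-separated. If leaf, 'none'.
Answer: none

Derivation:
Node F's children (from adjacency): (leaf)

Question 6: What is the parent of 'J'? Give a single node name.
Answer: B

Derivation:
Scan adjacency: J appears as child of B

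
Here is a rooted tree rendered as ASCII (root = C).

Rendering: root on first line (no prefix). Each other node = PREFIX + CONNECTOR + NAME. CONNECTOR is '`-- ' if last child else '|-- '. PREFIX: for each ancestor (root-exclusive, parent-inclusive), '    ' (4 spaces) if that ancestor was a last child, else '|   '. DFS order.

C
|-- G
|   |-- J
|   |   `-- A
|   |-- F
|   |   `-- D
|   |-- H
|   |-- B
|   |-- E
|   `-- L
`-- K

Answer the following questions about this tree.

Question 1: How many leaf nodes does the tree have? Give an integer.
Leaves (nodes with no children): A, B, D, E, H, K, L

Answer: 7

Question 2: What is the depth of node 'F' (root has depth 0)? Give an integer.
Answer: 2

Derivation:
Path from root to F: C -> G -> F
Depth = number of edges = 2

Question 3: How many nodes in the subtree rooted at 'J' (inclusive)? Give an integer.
Subtree rooted at J contains: A, J
Count = 2

Answer: 2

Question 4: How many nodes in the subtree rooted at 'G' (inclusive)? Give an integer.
Subtree rooted at G contains: A, B, D, E, F, G, H, J, L
Count = 9

Answer: 9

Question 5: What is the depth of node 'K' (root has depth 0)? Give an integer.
Path from root to K: C -> K
Depth = number of edges = 1

Answer: 1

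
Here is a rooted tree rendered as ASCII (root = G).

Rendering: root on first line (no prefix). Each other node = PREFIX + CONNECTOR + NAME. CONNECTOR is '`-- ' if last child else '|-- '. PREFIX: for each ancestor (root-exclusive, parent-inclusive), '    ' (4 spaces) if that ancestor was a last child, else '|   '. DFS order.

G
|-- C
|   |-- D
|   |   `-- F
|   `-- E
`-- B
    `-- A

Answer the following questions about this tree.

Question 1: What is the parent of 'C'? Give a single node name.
Scan adjacency: C appears as child of G

Answer: G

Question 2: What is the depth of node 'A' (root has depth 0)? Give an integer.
Path from root to A: G -> B -> A
Depth = number of edges = 2

Answer: 2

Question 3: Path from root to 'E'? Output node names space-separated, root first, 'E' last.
Answer: G C E

Derivation:
Walk down from root: G -> C -> E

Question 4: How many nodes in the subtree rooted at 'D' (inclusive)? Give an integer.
Subtree rooted at D contains: D, F
Count = 2

Answer: 2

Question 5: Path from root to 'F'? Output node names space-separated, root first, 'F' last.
Answer: G C D F

Derivation:
Walk down from root: G -> C -> D -> F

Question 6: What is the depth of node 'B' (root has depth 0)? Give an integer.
Answer: 1

Derivation:
Path from root to B: G -> B
Depth = number of edges = 1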